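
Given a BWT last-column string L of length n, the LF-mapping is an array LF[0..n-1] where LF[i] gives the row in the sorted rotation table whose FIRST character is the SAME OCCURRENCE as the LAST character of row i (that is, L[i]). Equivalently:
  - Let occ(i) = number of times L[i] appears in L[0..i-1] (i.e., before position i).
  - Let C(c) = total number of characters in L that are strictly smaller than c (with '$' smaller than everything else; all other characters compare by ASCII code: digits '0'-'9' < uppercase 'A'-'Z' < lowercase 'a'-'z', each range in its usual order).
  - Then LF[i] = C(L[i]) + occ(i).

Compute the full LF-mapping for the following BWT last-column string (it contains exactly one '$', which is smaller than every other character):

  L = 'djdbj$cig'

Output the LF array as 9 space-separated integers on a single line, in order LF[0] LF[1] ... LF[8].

Answer: 3 7 4 1 8 0 2 6 5

Derivation:
Char counts: '$':1, 'b':1, 'c':1, 'd':2, 'g':1, 'i':1, 'j':2
C (first-col start): C('$')=0, C('b')=1, C('c')=2, C('d')=3, C('g')=5, C('i')=6, C('j')=7
L[0]='d': occ=0, LF[0]=C('d')+0=3+0=3
L[1]='j': occ=0, LF[1]=C('j')+0=7+0=7
L[2]='d': occ=1, LF[2]=C('d')+1=3+1=4
L[3]='b': occ=0, LF[3]=C('b')+0=1+0=1
L[4]='j': occ=1, LF[4]=C('j')+1=7+1=8
L[5]='$': occ=0, LF[5]=C('$')+0=0+0=0
L[6]='c': occ=0, LF[6]=C('c')+0=2+0=2
L[7]='i': occ=0, LF[7]=C('i')+0=6+0=6
L[8]='g': occ=0, LF[8]=C('g')+0=5+0=5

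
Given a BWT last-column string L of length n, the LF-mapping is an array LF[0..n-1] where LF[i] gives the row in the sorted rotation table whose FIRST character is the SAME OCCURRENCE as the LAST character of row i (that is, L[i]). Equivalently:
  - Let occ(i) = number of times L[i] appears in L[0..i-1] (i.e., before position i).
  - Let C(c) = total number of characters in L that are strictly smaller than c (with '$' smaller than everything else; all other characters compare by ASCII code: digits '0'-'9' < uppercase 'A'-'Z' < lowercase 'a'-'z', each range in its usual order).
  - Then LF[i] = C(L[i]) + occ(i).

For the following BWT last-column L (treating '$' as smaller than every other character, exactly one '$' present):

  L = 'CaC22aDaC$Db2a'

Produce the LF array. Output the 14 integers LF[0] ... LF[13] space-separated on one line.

Answer: 4 9 5 1 2 10 7 11 6 0 8 13 3 12

Derivation:
Char counts: '$':1, '2':3, 'C':3, 'D':2, 'a':4, 'b':1
C (first-col start): C('$')=0, C('2')=1, C('C')=4, C('D')=7, C('a')=9, C('b')=13
L[0]='C': occ=0, LF[0]=C('C')+0=4+0=4
L[1]='a': occ=0, LF[1]=C('a')+0=9+0=9
L[2]='C': occ=1, LF[2]=C('C')+1=4+1=5
L[3]='2': occ=0, LF[3]=C('2')+0=1+0=1
L[4]='2': occ=1, LF[4]=C('2')+1=1+1=2
L[5]='a': occ=1, LF[5]=C('a')+1=9+1=10
L[6]='D': occ=0, LF[6]=C('D')+0=7+0=7
L[7]='a': occ=2, LF[7]=C('a')+2=9+2=11
L[8]='C': occ=2, LF[8]=C('C')+2=4+2=6
L[9]='$': occ=0, LF[9]=C('$')+0=0+0=0
L[10]='D': occ=1, LF[10]=C('D')+1=7+1=8
L[11]='b': occ=0, LF[11]=C('b')+0=13+0=13
L[12]='2': occ=2, LF[12]=C('2')+2=1+2=3
L[13]='a': occ=3, LF[13]=C('a')+3=9+3=12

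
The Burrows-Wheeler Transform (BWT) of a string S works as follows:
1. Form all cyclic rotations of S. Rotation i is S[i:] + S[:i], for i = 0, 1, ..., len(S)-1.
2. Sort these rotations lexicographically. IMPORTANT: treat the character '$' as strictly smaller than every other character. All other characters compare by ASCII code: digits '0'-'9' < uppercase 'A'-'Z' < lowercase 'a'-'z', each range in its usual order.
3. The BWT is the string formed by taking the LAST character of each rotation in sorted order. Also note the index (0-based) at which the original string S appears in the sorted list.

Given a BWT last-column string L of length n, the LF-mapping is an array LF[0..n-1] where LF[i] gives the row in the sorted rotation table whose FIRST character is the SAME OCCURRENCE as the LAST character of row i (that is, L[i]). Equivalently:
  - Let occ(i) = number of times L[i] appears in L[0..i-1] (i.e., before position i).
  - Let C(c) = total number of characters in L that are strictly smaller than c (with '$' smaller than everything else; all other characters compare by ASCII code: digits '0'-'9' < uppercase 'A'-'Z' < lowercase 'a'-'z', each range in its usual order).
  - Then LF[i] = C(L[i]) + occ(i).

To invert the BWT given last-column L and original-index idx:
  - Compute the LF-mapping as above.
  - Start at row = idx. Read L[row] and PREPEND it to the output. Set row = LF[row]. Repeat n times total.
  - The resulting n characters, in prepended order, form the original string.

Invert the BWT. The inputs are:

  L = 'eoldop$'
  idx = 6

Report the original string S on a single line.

Answer: poodle$

Derivation:
LF mapping: 2 4 3 1 5 6 0
Walk LF starting at row 6, prepending L[row]:
  step 1: row=6, L[6]='$', prepend. Next row=LF[6]=0
  step 2: row=0, L[0]='e', prepend. Next row=LF[0]=2
  step 3: row=2, L[2]='l', prepend. Next row=LF[2]=3
  step 4: row=3, L[3]='d', prepend. Next row=LF[3]=1
  step 5: row=1, L[1]='o', prepend. Next row=LF[1]=4
  step 6: row=4, L[4]='o', prepend. Next row=LF[4]=5
  step 7: row=5, L[5]='p', prepend. Next row=LF[5]=6
Reversed output: poodle$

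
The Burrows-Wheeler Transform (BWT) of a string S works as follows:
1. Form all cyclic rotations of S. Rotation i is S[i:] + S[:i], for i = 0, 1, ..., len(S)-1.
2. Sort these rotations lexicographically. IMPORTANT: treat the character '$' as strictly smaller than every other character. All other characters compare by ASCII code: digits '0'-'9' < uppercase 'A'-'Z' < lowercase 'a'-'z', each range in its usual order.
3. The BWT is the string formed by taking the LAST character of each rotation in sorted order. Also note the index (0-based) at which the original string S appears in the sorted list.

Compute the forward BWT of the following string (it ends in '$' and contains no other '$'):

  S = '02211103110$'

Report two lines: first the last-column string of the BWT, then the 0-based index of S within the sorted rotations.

Answer: 01$111312200
2

Derivation:
All 12 rotations (rotation i = S[i:]+S[:i]):
  rot[0] = 02211103110$
  rot[1] = 2211103110$0
  rot[2] = 211103110$02
  rot[3] = 11103110$022
  rot[4] = 1103110$0221
  rot[5] = 103110$02211
  rot[6] = 03110$022111
  rot[7] = 3110$0221110
  rot[8] = 110$02211103
  rot[9] = 10$022111031
  rot[10] = 0$0221110311
  rot[11] = $02211103110
Sorted (with $ < everything):
  sorted[0] = $02211103110  (last char: '0')
  sorted[1] = 0$0221110311  (last char: '1')
  sorted[2] = 02211103110$  (last char: '$')
  sorted[3] = 03110$022111  (last char: '1')
  sorted[4] = 10$022111031  (last char: '1')
  sorted[5] = 103110$02211  (last char: '1')
  sorted[6] = 110$02211103  (last char: '3')
  sorted[7] = 1103110$0221  (last char: '1')
  sorted[8] = 11103110$022  (last char: '2')
  sorted[9] = 211103110$02  (last char: '2')
  sorted[10] = 2211103110$0  (last char: '0')
  sorted[11] = 3110$0221110  (last char: '0')
Last column: 01$111312200
Original string S is at sorted index 2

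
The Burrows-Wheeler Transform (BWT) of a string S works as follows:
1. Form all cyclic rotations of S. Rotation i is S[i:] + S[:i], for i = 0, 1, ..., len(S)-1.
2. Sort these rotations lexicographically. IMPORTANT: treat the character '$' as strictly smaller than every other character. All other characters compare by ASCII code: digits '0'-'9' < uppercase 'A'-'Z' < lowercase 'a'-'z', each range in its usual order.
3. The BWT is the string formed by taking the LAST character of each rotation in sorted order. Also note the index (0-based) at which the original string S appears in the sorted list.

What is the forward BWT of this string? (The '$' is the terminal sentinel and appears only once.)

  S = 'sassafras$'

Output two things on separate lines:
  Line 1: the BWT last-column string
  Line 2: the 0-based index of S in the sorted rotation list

All 10 rotations (rotation i = S[i:]+S[:i]):
  rot[0] = sassafras$
  rot[1] = assafras$s
  rot[2] = ssafras$sa
  rot[3] = safras$sas
  rot[4] = afras$sass
  rot[5] = fras$sassa
  rot[6] = ras$sassaf
  rot[7] = as$sassafr
  rot[8] = s$sassafra
  rot[9] = $sassafras
Sorted (with $ < everything):
  sorted[0] = $sassafras  (last char: 's')
  sorted[1] = afras$sass  (last char: 's')
  sorted[2] = as$sassafr  (last char: 'r')
  sorted[3] = assafras$s  (last char: 's')
  sorted[4] = fras$sassa  (last char: 'a')
  sorted[5] = ras$sassaf  (last char: 'f')
  sorted[6] = s$sassafra  (last char: 'a')
  sorted[7] = safras$sas  (last char: 's')
  sorted[8] = sassafras$  (last char: '$')
  sorted[9] = ssafras$sa  (last char: 'a')
Last column: ssrsafas$a
Original string S is at sorted index 8

Answer: ssrsafas$a
8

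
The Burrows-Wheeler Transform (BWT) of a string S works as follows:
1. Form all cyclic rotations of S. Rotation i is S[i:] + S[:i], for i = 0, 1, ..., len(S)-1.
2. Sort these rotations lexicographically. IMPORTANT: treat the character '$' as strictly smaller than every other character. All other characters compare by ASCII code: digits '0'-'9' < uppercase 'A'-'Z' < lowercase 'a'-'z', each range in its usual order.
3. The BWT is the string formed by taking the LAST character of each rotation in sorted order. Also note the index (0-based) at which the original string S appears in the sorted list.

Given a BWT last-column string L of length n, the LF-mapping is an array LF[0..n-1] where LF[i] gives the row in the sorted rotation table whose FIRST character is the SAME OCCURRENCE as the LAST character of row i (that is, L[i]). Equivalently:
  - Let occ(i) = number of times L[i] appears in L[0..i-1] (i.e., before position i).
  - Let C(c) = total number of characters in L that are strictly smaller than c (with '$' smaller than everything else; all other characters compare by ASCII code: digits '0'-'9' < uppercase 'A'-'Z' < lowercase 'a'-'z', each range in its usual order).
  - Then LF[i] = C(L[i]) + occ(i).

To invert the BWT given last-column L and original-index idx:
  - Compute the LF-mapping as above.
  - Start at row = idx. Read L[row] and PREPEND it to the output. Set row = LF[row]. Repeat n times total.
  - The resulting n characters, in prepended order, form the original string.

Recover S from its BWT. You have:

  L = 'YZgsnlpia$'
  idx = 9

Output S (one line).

Answer: saplingZY$

Derivation:
LF mapping: 1 2 4 9 7 6 8 5 3 0
Walk LF starting at row 9, prepending L[row]:
  step 1: row=9, L[9]='$', prepend. Next row=LF[9]=0
  step 2: row=0, L[0]='Y', prepend. Next row=LF[0]=1
  step 3: row=1, L[1]='Z', prepend. Next row=LF[1]=2
  step 4: row=2, L[2]='g', prepend. Next row=LF[2]=4
  step 5: row=4, L[4]='n', prepend. Next row=LF[4]=7
  step 6: row=7, L[7]='i', prepend. Next row=LF[7]=5
  step 7: row=5, L[5]='l', prepend. Next row=LF[5]=6
  step 8: row=6, L[6]='p', prepend. Next row=LF[6]=8
  step 9: row=8, L[8]='a', prepend. Next row=LF[8]=3
  step 10: row=3, L[3]='s', prepend. Next row=LF[3]=9
Reversed output: saplingZY$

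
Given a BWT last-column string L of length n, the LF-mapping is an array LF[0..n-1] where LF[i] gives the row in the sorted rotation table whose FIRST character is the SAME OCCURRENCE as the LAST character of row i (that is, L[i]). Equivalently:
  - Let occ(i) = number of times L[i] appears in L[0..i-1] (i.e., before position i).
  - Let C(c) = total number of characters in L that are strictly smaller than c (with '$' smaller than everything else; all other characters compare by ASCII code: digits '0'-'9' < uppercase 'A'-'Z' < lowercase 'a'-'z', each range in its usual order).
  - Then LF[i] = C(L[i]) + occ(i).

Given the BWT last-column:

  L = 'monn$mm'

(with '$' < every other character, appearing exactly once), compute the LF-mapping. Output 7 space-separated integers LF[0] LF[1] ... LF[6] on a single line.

Answer: 1 6 4 5 0 2 3

Derivation:
Char counts: '$':1, 'm':3, 'n':2, 'o':1
C (first-col start): C('$')=0, C('m')=1, C('n')=4, C('o')=6
L[0]='m': occ=0, LF[0]=C('m')+0=1+0=1
L[1]='o': occ=0, LF[1]=C('o')+0=6+0=6
L[2]='n': occ=0, LF[2]=C('n')+0=4+0=4
L[3]='n': occ=1, LF[3]=C('n')+1=4+1=5
L[4]='$': occ=0, LF[4]=C('$')+0=0+0=0
L[5]='m': occ=1, LF[5]=C('m')+1=1+1=2
L[6]='m': occ=2, LF[6]=C('m')+2=1+2=3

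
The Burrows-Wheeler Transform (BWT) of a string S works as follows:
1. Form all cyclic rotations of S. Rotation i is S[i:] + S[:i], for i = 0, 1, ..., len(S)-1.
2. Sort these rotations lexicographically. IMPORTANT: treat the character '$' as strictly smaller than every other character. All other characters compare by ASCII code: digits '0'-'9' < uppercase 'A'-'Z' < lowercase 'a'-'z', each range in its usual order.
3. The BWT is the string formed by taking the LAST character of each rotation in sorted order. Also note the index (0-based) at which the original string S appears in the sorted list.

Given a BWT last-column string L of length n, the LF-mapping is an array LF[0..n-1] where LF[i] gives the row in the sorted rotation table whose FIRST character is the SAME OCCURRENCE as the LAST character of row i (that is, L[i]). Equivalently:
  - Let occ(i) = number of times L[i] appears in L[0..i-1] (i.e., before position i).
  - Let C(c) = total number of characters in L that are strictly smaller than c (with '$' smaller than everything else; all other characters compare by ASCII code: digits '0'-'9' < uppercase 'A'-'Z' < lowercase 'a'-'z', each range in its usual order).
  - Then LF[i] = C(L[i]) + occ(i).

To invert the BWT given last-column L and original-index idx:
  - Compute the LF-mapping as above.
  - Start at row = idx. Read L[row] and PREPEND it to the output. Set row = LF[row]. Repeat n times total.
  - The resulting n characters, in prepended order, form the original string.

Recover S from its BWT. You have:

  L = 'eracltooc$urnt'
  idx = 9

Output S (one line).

Answer: raccoonturtle$

Derivation:
LF mapping: 4 9 1 2 5 11 7 8 3 0 13 10 6 12
Walk LF starting at row 9, prepending L[row]:
  step 1: row=9, L[9]='$', prepend. Next row=LF[9]=0
  step 2: row=0, L[0]='e', prepend. Next row=LF[0]=4
  step 3: row=4, L[4]='l', prepend. Next row=LF[4]=5
  step 4: row=5, L[5]='t', prepend. Next row=LF[5]=11
  step 5: row=11, L[11]='r', prepend. Next row=LF[11]=10
  step 6: row=10, L[10]='u', prepend. Next row=LF[10]=13
  step 7: row=13, L[13]='t', prepend. Next row=LF[13]=12
  step 8: row=12, L[12]='n', prepend. Next row=LF[12]=6
  step 9: row=6, L[6]='o', prepend. Next row=LF[6]=7
  step 10: row=7, L[7]='o', prepend. Next row=LF[7]=8
  step 11: row=8, L[8]='c', prepend. Next row=LF[8]=3
  step 12: row=3, L[3]='c', prepend. Next row=LF[3]=2
  step 13: row=2, L[2]='a', prepend. Next row=LF[2]=1
  step 14: row=1, L[1]='r', prepend. Next row=LF[1]=9
Reversed output: raccoonturtle$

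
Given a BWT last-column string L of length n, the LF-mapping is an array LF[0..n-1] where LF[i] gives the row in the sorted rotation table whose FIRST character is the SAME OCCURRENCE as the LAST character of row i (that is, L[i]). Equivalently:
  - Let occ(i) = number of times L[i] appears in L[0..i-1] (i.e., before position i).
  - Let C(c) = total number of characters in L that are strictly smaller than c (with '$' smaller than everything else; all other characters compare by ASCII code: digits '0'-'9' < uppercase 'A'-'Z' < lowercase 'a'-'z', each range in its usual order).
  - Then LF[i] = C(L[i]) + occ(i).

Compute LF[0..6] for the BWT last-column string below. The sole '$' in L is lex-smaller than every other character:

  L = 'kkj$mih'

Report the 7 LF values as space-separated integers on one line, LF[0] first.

Answer: 4 5 3 0 6 2 1

Derivation:
Char counts: '$':1, 'h':1, 'i':1, 'j':1, 'k':2, 'm':1
C (first-col start): C('$')=0, C('h')=1, C('i')=2, C('j')=3, C('k')=4, C('m')=6
L[0]='k': occ=0, LF[0]=C('k')+0=4+0=4
L[1]='k': occ=1, LF[1]=C('k')+1=4+1=5
L[2]='j': occ=0, LF[2]=C('j')+0=3+0=3
L[3]='$': occ=0, LF[3]=C('$')+0=0+0=0
L[4]='m': occ=0, LF[4]=C('m')+0=6+0=6
L[5]='i': occ=0, LF[5]=C('i')+0=2+0=2
L[6]='h': occ=0, LF[6]=C('h')+0=1+0=1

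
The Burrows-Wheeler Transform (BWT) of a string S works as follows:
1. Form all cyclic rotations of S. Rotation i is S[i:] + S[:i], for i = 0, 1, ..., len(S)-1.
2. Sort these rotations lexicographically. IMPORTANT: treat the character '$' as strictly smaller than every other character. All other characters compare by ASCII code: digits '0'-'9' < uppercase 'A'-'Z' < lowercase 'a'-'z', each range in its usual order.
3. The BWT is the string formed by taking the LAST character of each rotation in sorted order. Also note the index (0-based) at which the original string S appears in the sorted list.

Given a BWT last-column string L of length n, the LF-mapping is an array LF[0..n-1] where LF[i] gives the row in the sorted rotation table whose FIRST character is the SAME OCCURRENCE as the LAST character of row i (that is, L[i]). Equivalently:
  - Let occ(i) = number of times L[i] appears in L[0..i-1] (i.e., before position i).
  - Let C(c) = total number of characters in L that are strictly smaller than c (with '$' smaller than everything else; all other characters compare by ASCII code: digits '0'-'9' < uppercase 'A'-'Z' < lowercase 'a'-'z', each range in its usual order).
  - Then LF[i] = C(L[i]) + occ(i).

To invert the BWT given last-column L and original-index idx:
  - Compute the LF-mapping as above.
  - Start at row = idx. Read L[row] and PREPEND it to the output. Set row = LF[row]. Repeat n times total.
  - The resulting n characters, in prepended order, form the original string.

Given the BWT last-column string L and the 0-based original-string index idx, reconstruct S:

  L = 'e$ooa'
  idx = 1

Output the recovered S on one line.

LF mapping: 2 0 3 4 1
Walk LF starting at row 1, prepending L[row]:
  step 1: row=1, L[1]='$', prepend. Next row=LF[1]=0
  step 2: row=0, L[0]='e', prepend. Next row=LF[0]=2
  step 3: row=2, L[2]='o', prepend. Next row=LF[2]=3
  step 4: row=3, L[3]='o', prepend. Next row=LF[3]=4
  step 5: row=4, L[4]='a', prepend. Next row=LF[4]=1
Reversed output: aooe$

Answer: aooe$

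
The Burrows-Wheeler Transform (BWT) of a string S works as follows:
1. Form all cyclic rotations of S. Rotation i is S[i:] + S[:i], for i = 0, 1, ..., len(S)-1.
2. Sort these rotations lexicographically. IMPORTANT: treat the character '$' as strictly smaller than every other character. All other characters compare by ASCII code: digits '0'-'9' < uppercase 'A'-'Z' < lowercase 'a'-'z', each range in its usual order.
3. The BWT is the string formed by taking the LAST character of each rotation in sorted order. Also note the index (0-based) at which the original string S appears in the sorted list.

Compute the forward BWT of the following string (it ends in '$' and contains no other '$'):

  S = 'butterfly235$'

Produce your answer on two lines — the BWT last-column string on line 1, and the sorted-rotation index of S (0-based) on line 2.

All 13 rotations (rotation i = S[i:]+S[:i]):
  rot[0] = butterfly235$
  rot[1] = utterfly235$b
  rot[2] = tterfly235$bu
  rot[3] = terfly235$but
  rot[4] = erfly235$butt
  rot[5] = rfly235$butte
  rot[6] = fly235$butter
  rot[7] = ly235$butterf
  rot[8] = y235$butterfl
  rot[9] = 235$butterfly
  rot[10] = 35$butterfly2
  rot[11] = 5$butterfly23
  rot[12] = $butterfly235
Sorted (with $ < everything):
  sorted[0] = $butterfly235  (last char: '5')
  sorted[1] = 235$butterfly  (last char: 'y')
  sorted[2] = 35$butterfly2  (last char: '2')
  sorted[3] = 5$butterfly23  (last char: '3')
  sorted[4] = butterfly235$  (last char: '$')
  sorted[5] = erfly235$butt  (last char: 't')
  sorted[6] = fly235$butter  (last char: 'r')
  sorted[7] = ly235$butterf  (last char: 'f')
  sorted[8] = rfly235$butte  (last char: 'e')
  sorted[9] = terfly235$but  (last char: 't')
  sorted[10] = tterfly235$bu  (last char: 'u')
  sorted[11] = utterfly235$b  (last char: 'b')
  sorted[12] = y235$butterfl  (last char: 'l')
Last column: 5y23$trfetubl
Original string S is at sorted index 4

Answer: 5y23$trfetubl
4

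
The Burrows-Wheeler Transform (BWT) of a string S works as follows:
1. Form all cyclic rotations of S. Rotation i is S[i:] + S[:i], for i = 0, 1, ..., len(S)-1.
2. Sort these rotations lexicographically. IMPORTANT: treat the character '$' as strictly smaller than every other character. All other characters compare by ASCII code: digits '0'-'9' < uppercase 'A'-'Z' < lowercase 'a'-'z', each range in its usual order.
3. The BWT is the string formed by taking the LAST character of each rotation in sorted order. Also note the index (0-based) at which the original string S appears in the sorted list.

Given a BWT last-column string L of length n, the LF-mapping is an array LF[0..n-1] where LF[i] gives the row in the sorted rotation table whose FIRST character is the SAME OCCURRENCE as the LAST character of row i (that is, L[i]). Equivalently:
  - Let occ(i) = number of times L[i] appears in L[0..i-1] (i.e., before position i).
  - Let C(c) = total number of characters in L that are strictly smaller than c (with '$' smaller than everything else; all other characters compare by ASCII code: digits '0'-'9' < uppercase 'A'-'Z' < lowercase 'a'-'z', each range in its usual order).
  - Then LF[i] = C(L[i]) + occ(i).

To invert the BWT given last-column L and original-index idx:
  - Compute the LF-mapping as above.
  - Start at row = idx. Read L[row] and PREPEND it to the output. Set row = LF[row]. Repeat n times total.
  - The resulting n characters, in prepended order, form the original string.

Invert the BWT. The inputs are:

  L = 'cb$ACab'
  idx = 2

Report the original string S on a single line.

Answer: CbAabc$

Derivation:
LF mapping: 6 4 0 1 2 3 5
Walk LF starting at row 2, prepending L[row]:
  step 1: row=2, L[2]='$', prepend. Next row=LF[2]=0
  step 2: row=0, L[0]='c', prepend. Next row=LF[0]=6
  step 3: row=6, L[6]='b', prepend. Next row=LF[6]=5
  step 4: row=5, L[5]='a', prepend. Next row=LF[5]=3
  step 5: row=3, L[3]='A', prepend. Next row=LF[3]=1
  step 6: row=1, L[1]='b', prepend. Next row=LF[1]=4
  step 7: row=4, L[4]='C', prepend. Next row=LF[4]=2
Reversed output: CbAabc$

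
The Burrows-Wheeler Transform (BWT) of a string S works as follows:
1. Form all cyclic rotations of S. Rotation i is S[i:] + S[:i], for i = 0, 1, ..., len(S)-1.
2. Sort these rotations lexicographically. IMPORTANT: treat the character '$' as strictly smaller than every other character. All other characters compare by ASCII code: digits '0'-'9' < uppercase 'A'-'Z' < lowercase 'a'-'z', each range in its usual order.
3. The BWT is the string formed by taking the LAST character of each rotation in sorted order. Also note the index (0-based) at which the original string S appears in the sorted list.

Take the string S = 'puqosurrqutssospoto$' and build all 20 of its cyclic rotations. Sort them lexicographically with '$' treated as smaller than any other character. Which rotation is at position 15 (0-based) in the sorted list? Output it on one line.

Answer: to$puqosurrqutssospo

Derivation:
All 20 rotations (rotation i = S[i:]+S[:i]):
  rot[0] = puqosurrqutssospoto$
  rot[1] = uqosurrqutssospoto$p
  rot[2] = qosurrqutssospoto$pu
  rot[3] = osurrqutssospoto$puq
  rot[4] = surrqutssospoto$puqo
  rot[5] = urrqutssospoto$puqos
  rot[6] = rrqutssospoto$puqosu
  rot[7] = rqutssospoto$puqosur
  rot[8] = qutssospoto$puqosurr
  rot[9] = utssospoto$puqosurrq
  rot[10] = tssospoto$puqosurrqu
  rot[11] = ssospoto$puqosurrqut
  rot[12] = sospoto$puqosurrquts
  rot[13] = ospoto$puqosurrqutss
  rot[14] = spoto$puqosurrqutsso
  rot[15] = poto$puqosurrqutssos
  rot[16] = oto$puqosurrqutssosp
  rot[17] = to$puqosurrqutssospo
  rot[18] = o$puqosurrqutssospot
  rot[19] = $puqosurrqutssospoto
Sorted (with $ < everything):
  sorted[0] = $puqosurrqutssospoto
  sorted[1] = o$puqosurrqutssospot
  sorted[2] = ospoto$puqosurrqutss
  sorted[3] = osurrqutssospoto$puq
  sorted[4] = oto$puqosurrqutssosp
  sorted[5] = poto$puqosurrqutssos
  sorted[6] = puqosurrqutssospoto$
  sorted[7] = qosurrqutssospoto$pu
  sorted[8] = qutssospoto$puqosurr
  sorted[9] = rqutssospoto$puqosur
  sorted[10] = rrqutssospoto$puqosu
  sorted[11] = sospoto$puqosurrquts
  sorted[12] = spoto$puqosurrqutsso
  sorted[13] = ssospoto$puqosurrqut
  sorted[14] = surrqutssospoto$puqo
  sorted[15] = to$puqosurrqutssospo
  sorted[16] = tssospoto$puqosurrqu
  sorted[17] = uqosurrqutssospoto$p
  sorted[18] = urrqutssospoto$puqos
  sorted[19] = utssospoto$puqosurrq
sorted[15] = to$puqosurrqutssospo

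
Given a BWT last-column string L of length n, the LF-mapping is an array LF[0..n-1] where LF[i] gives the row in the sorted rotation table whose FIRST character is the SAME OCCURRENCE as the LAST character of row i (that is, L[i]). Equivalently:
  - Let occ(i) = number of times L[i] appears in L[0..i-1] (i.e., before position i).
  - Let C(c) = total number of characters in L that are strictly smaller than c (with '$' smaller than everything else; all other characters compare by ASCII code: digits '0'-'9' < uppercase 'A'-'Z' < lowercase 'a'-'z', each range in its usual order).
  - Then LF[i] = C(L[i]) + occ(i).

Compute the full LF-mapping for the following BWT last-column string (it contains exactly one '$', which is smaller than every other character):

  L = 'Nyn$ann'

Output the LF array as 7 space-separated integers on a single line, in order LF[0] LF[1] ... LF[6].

Answer: 1 6 3 0 2 4 5

Derivation:
Char counts: '$':1, 'N':1, 'a':1, 'n':3, 'y':1
C (first-col start): C('$')=0, C('N')=1, C('a')=2, C('n')=3, C('y')=6
L[0]='N': occ=0, LF[0]=C('N')+0=1+0=1
L[1]='y': occ=0, LF[1]=C('y')+0=6+0=6
L[2]='n': occ=0, LF[2]=C('n')+0=3+0=3
L[3]='$': occ=0, LF[3]=C('$')+0=0+0=0
L[4]='a': occ=0, LF[4]=C('a')+0=2+0=2
L[5]='n': occ=1, LF[5]=C('n')+1=3+1=4
L[6]='n': occ=2, LF[6]=C('n')+2=3+2=5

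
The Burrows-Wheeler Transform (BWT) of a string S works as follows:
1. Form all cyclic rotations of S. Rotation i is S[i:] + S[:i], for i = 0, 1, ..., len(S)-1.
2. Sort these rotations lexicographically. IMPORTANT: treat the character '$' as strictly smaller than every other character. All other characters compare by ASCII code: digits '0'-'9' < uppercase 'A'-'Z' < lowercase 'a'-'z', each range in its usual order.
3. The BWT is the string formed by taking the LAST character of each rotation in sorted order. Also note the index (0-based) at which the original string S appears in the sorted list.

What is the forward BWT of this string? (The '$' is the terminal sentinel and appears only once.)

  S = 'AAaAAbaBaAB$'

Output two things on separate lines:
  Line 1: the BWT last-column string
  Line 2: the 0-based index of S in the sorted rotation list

Answer: B$aaAAAaABbA
1

Derivation:
All 12 rotations (rotation i = S[i:]+S[:i]):
  rot[0] = AAaAAbaBaAB$
  rot[1] = AaAAbaBaAB$A
  rot[2] = aAAbaBaAB$AA
  rot[3] = AAbaBaAB$AAa
  rot[4] = AbaBaAB$AAaA
  rot[5] = baBaAB$AAaAA
  rot[6] = aBaAB$AAaAAb
  rot[7] = BaAB$AAaAAba
  rot[8] = aAB$AAaAAbaB
  rot[9] = AB$AAaAAbaBa
  rot[10] = B$AAaAAbaBaA
  rot[11] = $AAaAAbaBaAB
Sorted (with $ < everything):
  sorted[0] = $AAaAAbaBaAB  (last char: 'B')
  sorted[1] = AAaAAbaBaAB$  (last char: '$')
  sorted[2] = AAbaBaAB$AAa  (last char: 'a')
  sorted[3] = AB$AAaAAbaBa  (last char: 'a')
  sorted[4] = AaAAbaBaAB$A  (last char: 'A')
  sorted[5] = AbaBaAB$AAaA  (last char: 'A')
  sorted[6] = B$AAaAAbaBaA  (last char: 'A')
  sorted[7] = BaAB$AAaAAba  (last char: 'a')
  sorted[8] = aAAbaBaAB$AA  (last char: 'A')
  sorted[9] = aAB$AAaAAbaB  (last char: 'B')
  sorted[10] = aBaAB$AAaAAb  (last char: 'b')
  sorted[11] = baBaAB$AAaAA  (last char: 'A')
Last column: B$aaAAAaABbA
Original string S is at sorted index 1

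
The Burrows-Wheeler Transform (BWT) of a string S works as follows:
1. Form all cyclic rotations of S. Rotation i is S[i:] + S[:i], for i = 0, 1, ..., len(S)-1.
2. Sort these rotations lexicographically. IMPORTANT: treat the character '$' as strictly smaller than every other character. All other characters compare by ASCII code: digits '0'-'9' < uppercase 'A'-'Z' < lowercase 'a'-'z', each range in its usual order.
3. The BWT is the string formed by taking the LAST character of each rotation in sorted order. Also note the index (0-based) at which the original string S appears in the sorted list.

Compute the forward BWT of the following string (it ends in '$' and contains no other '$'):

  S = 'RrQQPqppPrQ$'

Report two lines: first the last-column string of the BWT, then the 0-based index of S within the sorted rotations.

All 12 rotations (rotation i = S[i:]+S[:i]):
  rot[0] = RrQQPqppPrQ$
  rot[1] = rQQPqppPrQ$R
  rot[2] = QQPqppPrQ$Rr
  rot[3] = QPqppPrQ$RrQ
  rot[4] = PqppPrQ$RrQQ
  rot[5] = qppPrQ$RrQQP
  rot[6] = ppPrQ$RrQQPq
  rot[7] = pPrQ$RrQQPqp
  rot[8] = PrQ$RrQQPqpp
  rot[9] = rQ$RrQQPqppP
  rot[10] = Q$RrQQPqppPr
  rot[11] = $RrQQPqppPrQ
Sorted (with $ < everything):
  sorted[0] = $RrQQPqppPrQ  (last char: 'Q')
  sorted[1] = PqppPrQ$RrQQ  (last char: 'Q')
  sorted[2] = PrQ$RrQQPqpp  (last char: 'p')
  sorted[3] = Q$RrQQPqppPr  (last char: 'r')
  sorted[4] = QPqppPrQ$RrQ  (last char: 'Q')
  sorted[5] = QQPqppPrQ$Rr  (last char: 'r')
  sorted[6] = RrQQPqppPrQ$  (last char: '$')
  sorted[7] = pPrQ$RrQQPqp  (last char: 'p')
  sorted[8] = ppPrQ$RrQQPq  (last char: 'q')
  sorted[9] = qppPrQ$RrQQP  (last char: 'P')
  sorted[10] = rQ$RrQQPqppP  (last char: 'P')
  sorted[11] = rQQPqppPrQ$R  (last char: 'R')
Last column: QQprQr$pqPPR
Original string S is at sorted index 6

Answer: QQprQr$pqPPR
6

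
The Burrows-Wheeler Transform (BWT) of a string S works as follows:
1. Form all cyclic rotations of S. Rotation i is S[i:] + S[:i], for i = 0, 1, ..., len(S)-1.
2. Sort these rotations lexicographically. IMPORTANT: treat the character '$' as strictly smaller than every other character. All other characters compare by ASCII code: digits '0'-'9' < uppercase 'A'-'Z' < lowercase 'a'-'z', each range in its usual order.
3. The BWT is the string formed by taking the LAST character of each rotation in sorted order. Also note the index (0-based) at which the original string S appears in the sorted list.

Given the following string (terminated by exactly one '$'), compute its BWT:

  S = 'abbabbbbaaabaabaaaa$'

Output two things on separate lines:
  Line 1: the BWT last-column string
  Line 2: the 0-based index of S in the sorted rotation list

Answer: aaaabbbaaa$bababbaba
10

Derivation:
All 20 rotations (rotation i = S[i:]+S[:i]):
  rot[0] = abbabbbbaaabaabaaaa$
  rot[1] = bbabbbbaaabaabaaaa$a
  rot[2] = babbbbaaabaabaaaa$ab
  rot[3] = abbbbaaabaabaaaa$abb
  rot[4] = bbbbaaabaabaaaa$abba
  rot[5] = bbbaaabaabaaaa$abbab
  rot[6] = bbaaabaabaaaa$abbabb
  rot[7] = baaabaabaaaa$abbabbb
  rot[8] = aaabaabaaaa$abbabbbb
  rot[9] = aabaabaaaa$abbabbbba
  rot[10] = abaabaaaa$abbabbbbaa
  rot[11] = baabaaaa$abbabbbbaaa
  rot[12] = aabaaaa$abbabbbbaaab
  rot[13] = abaaaa$abbabbbbaaaba
  rot[14] = baaaa$abbabbbbaaabaa
  rot[15] = aaaa$abbabbbbaaabaab
  rot[16] = aaa$abbabbbbaaabaaba
  rot[17] = aa$abbabbbbaaabaabaa
  rot[18] = a$abbabbbbaaabaabaaa
  rot[19] = $abbabbbbaaabaabaaaa
Sorted (with $ < everything):
  sorted[0] = $abbabbbbaaabaabaaaa  (last char: 'a')
  sorted[1] = a$abbabbbbaaabaabaaa  (last char: 'a')
  sorted[2] = aa$abbabbbbaaabaabaa  (last char: 'a')
  sorted[3] = aaa$abbabbbbaaabaaba  (last char: 'a')
  sorted[4] = aaaa$abbabbbbaaabaab  (last char: 'b')
  sorted[5] = aaabaabaaaa$abbabbbb  (last char: 'b')
  sorted[6] = aabaaaa$abbabbbbaaab  (last char: 'b')
  sorted[7] = aabaabaaaa$abbabbbba  (last char: 'a')
  sorted[8] = abaaaa$abbabbbbaaaba  (last char: 'a')
  sorted[9] = abaabaaaa$abbabbbbaa  (last char: 'a')
  sorted[10] = abbabbbbaaabaabaaaa$  (last char: '$')
  sorted[11] = abbbbaaabaabaaaa$abb  (last char: 'b')
  sorted[12] = baaaa$abbabbbbaaabaa  (last char: 'a')
  sorted[13] = baaabaabaaaa$abbabbb  (last char: 'b')
  sorted[14] = baabaaaa$abbabbbbaaa  (last char: 'a')
  sorted[15] = babbbbaaabaabaaaa$ab  (last char: 'b')
  sorted[16] = bbaaabaabaaaa$abbabb  (last char: 'b')
  sorted[17] = bbabbbbaaabaabaaaa$a  (last char: 'a')
  sorted[18] = bbbaaabaabaaaa$abbab  (last char: 'b')
  sorted[19] = bbbbaaabaabaaaa$abba  (last char: 'a')
Last column: aaaabbbaaa$bababbaba
Original string S is at sorted index 10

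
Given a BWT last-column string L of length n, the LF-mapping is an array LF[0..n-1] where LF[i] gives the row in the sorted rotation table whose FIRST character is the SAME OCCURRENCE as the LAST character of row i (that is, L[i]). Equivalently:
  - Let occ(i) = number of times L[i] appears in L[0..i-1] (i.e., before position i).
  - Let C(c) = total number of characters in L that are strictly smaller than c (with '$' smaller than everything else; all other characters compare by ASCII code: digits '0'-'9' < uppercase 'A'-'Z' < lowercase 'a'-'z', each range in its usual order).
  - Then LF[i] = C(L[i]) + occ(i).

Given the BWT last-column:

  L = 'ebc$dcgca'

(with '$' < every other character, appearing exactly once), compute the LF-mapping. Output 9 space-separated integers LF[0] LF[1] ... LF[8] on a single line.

Char counts: '$':1, 'a':1, 'b':1, 'c':3, 'd':1, 'e':1, 'g':1
C (first-col start): C('$')=0, C('a')=1, C('b')=2, C('c')=3, C('d')=6, C('e')=7, C('g')=8
L[0]='e': occ=0, LF[0]=C('e')+0=7+0=7
L[1]='b': occ=0, LF[1]=C('b')+0=2+0=2
L[2]='c': occ=0, LF[2]=C('c')+0=3+0=3
L[3]='$': occ=0, LF[3]=C('$')+0=0+0=0
L[4]='d': occ=0, LF[4]=C('d')+0=6+0=6
L[5]='c': occ=1, LF[5]=C('c')+1=3+1=4
L[6]='g': occ=0, LF[6]=C('g')+0=8+0=8
L[7]='c': occ=2, LF[7]=C('c')+2=3+2=5
L[8]='a': occ=0, LF[8]=C('a')+0=1+0=1

Answer: 7 2 3 0 6 4 8 5 1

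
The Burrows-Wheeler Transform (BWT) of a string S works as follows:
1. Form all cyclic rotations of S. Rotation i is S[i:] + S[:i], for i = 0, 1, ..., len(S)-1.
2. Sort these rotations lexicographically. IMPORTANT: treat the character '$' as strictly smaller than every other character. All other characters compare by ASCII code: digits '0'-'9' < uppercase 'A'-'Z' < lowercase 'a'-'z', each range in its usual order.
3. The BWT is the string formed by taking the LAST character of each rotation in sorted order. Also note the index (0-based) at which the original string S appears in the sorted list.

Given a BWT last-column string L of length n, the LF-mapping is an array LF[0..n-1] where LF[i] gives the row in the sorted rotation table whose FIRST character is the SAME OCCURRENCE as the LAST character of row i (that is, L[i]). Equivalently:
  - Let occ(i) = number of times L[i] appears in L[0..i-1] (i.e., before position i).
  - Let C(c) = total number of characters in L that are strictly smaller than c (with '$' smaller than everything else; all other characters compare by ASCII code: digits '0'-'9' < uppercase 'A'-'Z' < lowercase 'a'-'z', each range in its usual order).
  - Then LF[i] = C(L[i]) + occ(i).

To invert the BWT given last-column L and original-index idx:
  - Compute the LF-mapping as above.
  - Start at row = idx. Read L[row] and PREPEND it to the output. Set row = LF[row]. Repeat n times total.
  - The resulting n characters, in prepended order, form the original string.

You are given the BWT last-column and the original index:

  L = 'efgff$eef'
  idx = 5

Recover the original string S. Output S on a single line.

Answer: fefgeffe$

Derivation:
LF mapping: 1 4 8 5 6 0 2 3 7
Walk LF starting at row 5, prepending L[row]:
  step 1: row=5, L[5]='$', prepend. Next row=LF[5]=0
  step 2: row=0, L[0]='e', prepend. Next row=LF[0]=1
  step 3: row=1, L[1]='f', prepend. Next row=LF[1]=4
  step 4: row=4, L[4]='f', prepend. Next row=LF[4]=6
  step 5: row=6, L[6]='e', prepend. Next row=LF[6]=2
  step 6: row=2, L[2]='g', prepend. Next row=LF[2]=8
  step 7: row=8, L[8]='f', prepend. Next row=LF[8]=7
  step 8: row=7, L[7]='e', prepend. Next row=LF[7]=3
  step 9: row=3, L[3]='f', prepend. Next row=LF[3]=5
Reversed output: fefgeffe$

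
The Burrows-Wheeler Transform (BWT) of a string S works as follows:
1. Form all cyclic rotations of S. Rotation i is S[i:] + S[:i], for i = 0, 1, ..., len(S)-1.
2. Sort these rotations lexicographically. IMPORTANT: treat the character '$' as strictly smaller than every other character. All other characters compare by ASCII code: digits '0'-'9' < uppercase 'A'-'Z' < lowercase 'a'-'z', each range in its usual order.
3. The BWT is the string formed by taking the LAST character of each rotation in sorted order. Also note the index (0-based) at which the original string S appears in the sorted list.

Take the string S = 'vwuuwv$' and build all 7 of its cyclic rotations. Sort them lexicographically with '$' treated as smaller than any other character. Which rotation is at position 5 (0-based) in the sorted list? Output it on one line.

All 7 rotations (rotation i = S[i:]+S[:i]):
  rot[0] = vwuuwv$
  rot[1] = wuuwv$v
  rot[2] = uuwv$vw
  rot[3] = uwv$vwu
  rot[4] = wv$vwuu
  rot[5] = v$vwuuw
  rot[6] = $vwuuwv
Sorted (with $ < everything):
  sorted[0] = $vwuuwv
  sorted[1] = uuwv$vw
  sorted[2] = uwv$vwu
  sorted[3] = v$vwuuw
  sorted[4] = vwuuwv$
  sorted[5] = wuuwv$v
  sorted[6] = wv$vwuu
sorted[5] = wuuwv$v

Answer: wuuwv$v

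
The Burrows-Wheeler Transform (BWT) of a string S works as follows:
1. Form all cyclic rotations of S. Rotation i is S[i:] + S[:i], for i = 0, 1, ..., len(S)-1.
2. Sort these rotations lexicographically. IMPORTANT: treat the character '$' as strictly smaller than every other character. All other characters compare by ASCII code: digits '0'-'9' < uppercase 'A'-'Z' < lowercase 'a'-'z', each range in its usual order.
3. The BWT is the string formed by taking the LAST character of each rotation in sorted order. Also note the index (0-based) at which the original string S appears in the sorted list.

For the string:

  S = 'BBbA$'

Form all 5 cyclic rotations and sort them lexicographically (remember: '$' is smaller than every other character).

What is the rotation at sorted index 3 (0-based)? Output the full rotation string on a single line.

Answer: BbA$B

Derivation:
All 5 rotations (rotation i = S[i:]+S[:i]):
  rot[0] = BBbA$
  rot[1] = BbA$B
  rot[2] = bA$BB
  rot[3] = A$BBb
  rot[4] = $BBbA
Sorted (with $ < everything):
  sorted[0] = $BBbA
  sorted[1] = A$BBb
  sorted[2] = BBbA$
  sorted[3] = BbA$B
  sorted[4] = bA$BB
sorted[3] = BbA$B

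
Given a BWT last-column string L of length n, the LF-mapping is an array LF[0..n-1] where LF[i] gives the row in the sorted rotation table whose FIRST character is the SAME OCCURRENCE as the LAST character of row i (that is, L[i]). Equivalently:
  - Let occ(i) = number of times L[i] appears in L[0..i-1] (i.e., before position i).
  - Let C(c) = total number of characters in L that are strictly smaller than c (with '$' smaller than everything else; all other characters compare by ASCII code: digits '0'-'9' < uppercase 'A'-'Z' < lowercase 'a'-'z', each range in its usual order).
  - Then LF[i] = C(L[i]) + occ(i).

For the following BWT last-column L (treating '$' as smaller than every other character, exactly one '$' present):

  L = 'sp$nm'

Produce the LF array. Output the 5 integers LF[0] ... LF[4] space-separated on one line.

Answer: 4 3 0 2 1

Derivation:
Char counts: '$':1, 'm':1, 'n':1, 'p':1, 's':1
C (first-col start): C('$')=0, C('m')=1, C('n')=2, C('p')=3, C('s')=4
L[0]='s': occ=0, LF[0]=C('s')+0=4+0=4
L[1]='p': occ=0, LF[1]=C('p')+0=3+0=3
L[2]='$': occ=0, LF[2]=C('$')+0=0+0=0
L[3]='n': occ=0, LF[3]=C('n')+0=2+0=2
L[4]='m': occ=0, LF[4]=C('m')+0=1+0=1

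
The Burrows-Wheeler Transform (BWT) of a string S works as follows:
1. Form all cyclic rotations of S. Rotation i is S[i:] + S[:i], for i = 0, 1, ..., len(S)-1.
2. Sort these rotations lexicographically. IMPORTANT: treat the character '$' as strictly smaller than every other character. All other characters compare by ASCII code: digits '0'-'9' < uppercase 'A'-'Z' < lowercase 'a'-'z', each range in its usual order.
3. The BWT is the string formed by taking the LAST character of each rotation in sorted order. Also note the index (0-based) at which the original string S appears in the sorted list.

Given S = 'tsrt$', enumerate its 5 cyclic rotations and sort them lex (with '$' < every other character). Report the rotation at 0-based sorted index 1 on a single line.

All 5 rotations (rotation i = S[i:]+S[:i]):
  rot[0] = tsrt$
  rot[1] = srt$t
  rot[2] = rt$ts
  rot[3] = t$tsr
  rot[4] = $tsrt
Sorted (with $ < everything):
  sorted[0] = $tsrt
  sorted[1] = rt$ts
  sorted[2] = srt$t
  sorted[3] = t$tsr
  sorted[4] = tsrt$
sorted[1] = rt$ts

Answer: rt$ts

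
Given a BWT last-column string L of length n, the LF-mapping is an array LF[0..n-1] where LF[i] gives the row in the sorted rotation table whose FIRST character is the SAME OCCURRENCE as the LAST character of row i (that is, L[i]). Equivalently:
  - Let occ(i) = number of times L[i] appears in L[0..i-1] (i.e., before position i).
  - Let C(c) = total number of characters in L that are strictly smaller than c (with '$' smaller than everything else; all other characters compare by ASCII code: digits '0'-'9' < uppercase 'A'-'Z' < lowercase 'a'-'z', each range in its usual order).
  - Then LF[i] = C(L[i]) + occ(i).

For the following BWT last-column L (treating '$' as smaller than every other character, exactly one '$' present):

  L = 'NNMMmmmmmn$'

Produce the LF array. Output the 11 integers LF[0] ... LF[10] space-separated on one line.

Char counts: '$':1, 'M':2, 'N':2, 'm':5, 'n':1
C (first-col start): C('$')=0, C('M')=1, C('N')=3, C('m')=5, C('n')=10
L[0]='N': occ=0, LF[0]=C('N')+0=3+0=3
L[1]='N': occ=1, LF[1]=C('N')+1=3+1=4
L[2]='M': occ=0, LF[2]=C('M')+0=1+0=1
L[3]='M': occ=1, LF[3]=C('M')+1=1+1=2
L[4]='m': occ=0, LF[4]=C('m')+0=5+0=5
L[5]='m': occ=1, LF[5]=C('m')+1=5+1=6
L[6]='m': occ=2, LF[6]=C('m')+2=5+2=7
L[7]='m': occ=3, LF[7]=C('m')+3=5+3=8
L[8]='m': occ=4, LF[8]=C('m')+4=5+4=9
L[9]='n': occ=0, LF[9]=C('n')+0=10+0=10
L[10]='$': occ=0, LF[10]=C('$')+0=0+0=0

Answer: 3 4 1 2 5 6 7 8 9 10 0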